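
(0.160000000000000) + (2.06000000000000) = 2.22000000000000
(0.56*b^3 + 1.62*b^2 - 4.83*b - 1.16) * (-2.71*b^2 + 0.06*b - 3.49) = -1.5176*b^5 - 4.3566*b^4 + 11.2321*b^3 - 2.8*b^2 + 16.7871*b + 4.0484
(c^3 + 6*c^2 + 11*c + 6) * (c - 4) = c^4 + 2*c^3 - 13*c^2 - 38*c - 24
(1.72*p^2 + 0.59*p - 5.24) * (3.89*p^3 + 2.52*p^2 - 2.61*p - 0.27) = 6.6908*p^5 + 6.6295*p^4 - 23.386*p^3 - 15.2091*p^2 + 13.5171*p + 1.4148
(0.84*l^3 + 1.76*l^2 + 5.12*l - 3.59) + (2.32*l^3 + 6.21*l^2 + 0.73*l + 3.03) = 3.16*l^3 + 7.97*l^2 + 5.85*l - 0.56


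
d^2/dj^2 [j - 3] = 0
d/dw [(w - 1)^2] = 2*w - 2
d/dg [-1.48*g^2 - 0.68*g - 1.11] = -2.96*g - 0.68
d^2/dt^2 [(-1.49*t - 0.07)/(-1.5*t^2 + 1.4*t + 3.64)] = ((3.962 - 13.41*t)*(-1.5*t^2 + 1.4*t + 3.64) - (1.49*t + 0.07)*(3.0*t - 1.4)*(6.0*t - 2.8))/(-1.5*t^2 + 1.4*t + 3.64)^3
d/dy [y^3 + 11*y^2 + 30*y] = 3*y^2 + 22*y + 30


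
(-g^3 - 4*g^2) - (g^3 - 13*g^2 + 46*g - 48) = -2*g^3 + 9*g^2 - 46*g + 48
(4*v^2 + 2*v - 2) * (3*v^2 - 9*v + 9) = 12*v^4 - 30*v^3 + 12*v^2 + 36*v - 18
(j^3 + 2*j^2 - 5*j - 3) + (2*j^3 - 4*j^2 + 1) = 3*j^3 - 2*j^2 - 5*j - 2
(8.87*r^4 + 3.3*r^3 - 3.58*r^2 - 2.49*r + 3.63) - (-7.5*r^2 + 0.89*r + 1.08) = 8.87*r^4 + 3.3*r^3 + 3.92*r^2 - 3.38*r + 2.55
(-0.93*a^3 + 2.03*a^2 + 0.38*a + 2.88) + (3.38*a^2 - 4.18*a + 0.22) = -0.93*a^3 + 5.41*a^2 - 3.8*a + 3.1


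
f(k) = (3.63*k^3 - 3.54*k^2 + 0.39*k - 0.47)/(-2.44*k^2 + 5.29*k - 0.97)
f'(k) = (4.88*k - 5.29)*(3.63*k^3 - 3.54*k^2 + 0.39*k - 0.47)/(-2.44*k^2 + 5.29*k - 0.97)^2 + (10.89*k^2 - 7.08*k + 0.39)/(-2.44*k^2 + 5.29*k - 0.97) = (-8.8572*k^4 + 38.4054*k^3 - 28.3383*k^2 + 4.574*k + 2.108)/(5.9536*k^4 - 25.8152*k^3 + 32.7177*k^2 - 10.2626*k + 0.9409)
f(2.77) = -10.04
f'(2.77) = 3.63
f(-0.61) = 0.56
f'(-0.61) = -0.81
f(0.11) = 1.11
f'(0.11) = 13.29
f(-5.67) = 7.11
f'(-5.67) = -1.43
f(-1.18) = 1.11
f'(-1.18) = -1.09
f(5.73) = -11.20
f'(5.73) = -1.25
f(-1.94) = 2.01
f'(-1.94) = -1.25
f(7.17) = -13.09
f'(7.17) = -1.36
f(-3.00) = 3.39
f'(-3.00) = -1.34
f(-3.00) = 3.39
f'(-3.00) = -1.34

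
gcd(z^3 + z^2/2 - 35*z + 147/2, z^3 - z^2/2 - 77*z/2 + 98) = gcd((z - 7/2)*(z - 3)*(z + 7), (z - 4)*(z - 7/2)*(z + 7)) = z^2 + 7*z/2 - 49/2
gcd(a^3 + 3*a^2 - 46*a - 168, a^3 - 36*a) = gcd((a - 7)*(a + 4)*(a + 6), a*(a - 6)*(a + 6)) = a + 6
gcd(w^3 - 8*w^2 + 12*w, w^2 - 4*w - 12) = w - 6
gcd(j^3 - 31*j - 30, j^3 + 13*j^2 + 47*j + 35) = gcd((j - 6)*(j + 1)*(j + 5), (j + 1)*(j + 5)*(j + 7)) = j^2 + 6*j + 5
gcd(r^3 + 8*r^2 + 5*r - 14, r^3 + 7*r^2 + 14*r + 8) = r + 2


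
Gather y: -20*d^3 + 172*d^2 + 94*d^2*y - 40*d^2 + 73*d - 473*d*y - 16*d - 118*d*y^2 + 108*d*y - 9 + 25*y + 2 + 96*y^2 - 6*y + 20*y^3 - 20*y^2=-20*d^3 + 132*d^2 + 57*d + 20*y^3 + y^2*(76 - 118*d) + y*(94*d^2 - 365*d + 19) - 7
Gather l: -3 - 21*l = -21*l - 3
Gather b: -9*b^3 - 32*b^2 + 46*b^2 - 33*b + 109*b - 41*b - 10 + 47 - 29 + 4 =-9*b^3 + 14*b^2 + 35*b + 12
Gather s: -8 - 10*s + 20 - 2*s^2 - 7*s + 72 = -2*s^2 - 17*s + 84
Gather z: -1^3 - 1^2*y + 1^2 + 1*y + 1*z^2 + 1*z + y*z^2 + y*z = z^2*(y + 1) + z*(y + 1)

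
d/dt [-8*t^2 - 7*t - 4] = -16*t - 7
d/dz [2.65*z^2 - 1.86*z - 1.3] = 5.3*z - 1.86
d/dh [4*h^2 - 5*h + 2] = 8*h - 5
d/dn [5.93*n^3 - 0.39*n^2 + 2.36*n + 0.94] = 17.79*n^2 - 0.78*n + 2.36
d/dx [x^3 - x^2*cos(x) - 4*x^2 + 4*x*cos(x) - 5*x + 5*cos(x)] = x^2*sin(x) + 3*x^2 - 4*x*sin(x) - 2*x*cos(x) - 8*x - 5*sin(x) + 4*cos(x) - 5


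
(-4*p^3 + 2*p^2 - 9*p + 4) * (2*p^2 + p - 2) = -8*p^5 - 8*p^3 - 5*p^2 + 22*p - 8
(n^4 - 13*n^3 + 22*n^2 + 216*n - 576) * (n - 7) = n^5 - 20*n^4 + 113*n^3 + 62*n^2 - 2088*n + 4032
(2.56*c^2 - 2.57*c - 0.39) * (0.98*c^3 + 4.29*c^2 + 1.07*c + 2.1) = 2.5088*c^5 + 8.4638*c^4 - 8.6683*c^3 + 0.953000000000001*c^2 - 5.8143*c - 0.819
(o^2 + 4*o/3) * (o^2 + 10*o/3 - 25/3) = o^4 + 14*o^3/3 - 35*o^2/9 - 100*o/9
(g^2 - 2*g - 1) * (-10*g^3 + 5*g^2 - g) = -10*g^5 + 25*g^4 - g^3 - 3*g^2 + g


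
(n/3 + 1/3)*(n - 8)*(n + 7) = n^3/3 - 19*n - 56/3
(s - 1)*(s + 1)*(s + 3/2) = s^3 + 3*s^2/2 - s - 3/2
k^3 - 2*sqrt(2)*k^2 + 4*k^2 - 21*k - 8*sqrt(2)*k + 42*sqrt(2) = (k - 3)*(k + 7)*(k - 2*sqrt(2))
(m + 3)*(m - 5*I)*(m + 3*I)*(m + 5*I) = m^4 + 3*m^3 + 3*I*m^3 + 25*m^2 + 9*I*m^2 + 75*m + 75*I*m + 225*I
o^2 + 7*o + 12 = (o + 3)*(o + 4)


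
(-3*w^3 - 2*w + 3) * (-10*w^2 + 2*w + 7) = 30*w^5 - 6*w^4 - w^3 - 34*w^2 - 8*w + 21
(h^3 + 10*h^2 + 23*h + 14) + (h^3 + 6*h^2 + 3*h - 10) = 2*h^3 + 16*h^2 + 26*h + 4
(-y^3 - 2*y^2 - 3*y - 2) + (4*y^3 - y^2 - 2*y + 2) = 3*y^3 - 3*y^2 - 5*y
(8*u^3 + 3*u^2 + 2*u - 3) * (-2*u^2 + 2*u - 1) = -16*u^5 + 10*u^4 - 6*u^3 + 7*u^2 - 8*u + 3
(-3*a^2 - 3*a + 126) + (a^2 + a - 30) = -2*a^2 - 2*a + 96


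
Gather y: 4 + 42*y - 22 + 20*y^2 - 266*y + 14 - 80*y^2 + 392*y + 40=-60*y^2 + 168*y + 36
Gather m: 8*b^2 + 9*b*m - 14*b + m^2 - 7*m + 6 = 8*b^2 - 14*b + m^2 + m*(9*b - 7) + 6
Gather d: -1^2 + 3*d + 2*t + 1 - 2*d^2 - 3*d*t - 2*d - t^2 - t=-2*d^2 + d*(1 - 3*t) - t^2 + t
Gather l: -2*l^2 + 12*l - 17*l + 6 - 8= -2*l^2 - 5*l - 2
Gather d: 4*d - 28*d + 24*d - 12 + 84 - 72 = 0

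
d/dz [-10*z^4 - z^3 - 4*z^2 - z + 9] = -40*z^3 - 3*z^2 - 8*z - 1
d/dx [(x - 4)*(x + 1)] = 2*x - 3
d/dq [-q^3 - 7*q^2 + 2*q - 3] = -3*q^2 - 14*q + 2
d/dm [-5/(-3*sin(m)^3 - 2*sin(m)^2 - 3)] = -5*(9*sin(m) + 4)*sin(m)*cos(m)/(3*sin(m)^3 + 2*sin(m)^2 + 3)^2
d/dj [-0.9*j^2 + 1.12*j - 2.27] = 1.12 - 1.8*j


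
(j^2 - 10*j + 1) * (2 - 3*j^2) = -3*j^4 + 30*j^3 - j^2 - 20*j + 2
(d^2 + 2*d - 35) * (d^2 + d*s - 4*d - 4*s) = d^4 + d^3*s - 2*d^3 - 2*d^2*s - 43*d^2 - 43*d*s + 140*d + 140*s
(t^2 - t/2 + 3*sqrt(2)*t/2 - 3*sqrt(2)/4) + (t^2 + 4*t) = 2*t^2 + 3*sqrt(2)*t/2 + 7*t/2 - 3*sqrt(2)/4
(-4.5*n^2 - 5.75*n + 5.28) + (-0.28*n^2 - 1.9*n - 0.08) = -4.78*n^2 - 7.65*n + 5.2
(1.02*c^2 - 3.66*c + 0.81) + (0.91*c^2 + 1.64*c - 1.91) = 1.93*c^2 - 2.02*c - 1.1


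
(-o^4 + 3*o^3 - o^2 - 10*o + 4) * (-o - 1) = o^5 - 2*o^4 - 2*o^3 + 11*o^2 + 6*o - 4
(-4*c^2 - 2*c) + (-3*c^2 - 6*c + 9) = -7*c^2 - 8*c + 9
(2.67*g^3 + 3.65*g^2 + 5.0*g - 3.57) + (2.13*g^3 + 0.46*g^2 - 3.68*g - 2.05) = 4.8*g^3 + 4.11*g^2 + 1.32*g - 5.62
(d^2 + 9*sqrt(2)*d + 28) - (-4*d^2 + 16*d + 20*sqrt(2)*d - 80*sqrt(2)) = 5*d^2 - 16*d - 11*sqrt(2)*d + 28 + 80*sqrt(2)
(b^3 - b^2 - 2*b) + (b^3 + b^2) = 2*b^3 - 2*b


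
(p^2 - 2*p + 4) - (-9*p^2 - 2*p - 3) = 10*p^2 + 7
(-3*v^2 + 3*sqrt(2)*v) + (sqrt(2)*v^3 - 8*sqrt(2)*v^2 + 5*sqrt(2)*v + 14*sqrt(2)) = sqrt(2)*v^3 - 8*sqrt(2)*v^2 - 3*v^2 + 8*sqrt(2)*v + 14*sqrt(2)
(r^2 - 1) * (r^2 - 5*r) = r^4 - 5*r^3 - r^2 + 5*r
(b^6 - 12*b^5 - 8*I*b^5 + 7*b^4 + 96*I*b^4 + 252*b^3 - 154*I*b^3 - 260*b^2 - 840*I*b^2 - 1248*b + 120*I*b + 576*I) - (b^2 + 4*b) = b^6 - 12*b^5 - 8*I*b^5 + 7*b^4 + 96*I*b^4 + 252*b^3 - 154*I*b^3 - 261*b^2 - 840*I*b^2 - 1252*b + 120*I*b + 576*I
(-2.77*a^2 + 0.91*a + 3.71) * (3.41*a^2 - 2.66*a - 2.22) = -9.4457*a^4 + 10.4713*a^3 + 16.3799*a^2 - 11.8888*a - 8.2362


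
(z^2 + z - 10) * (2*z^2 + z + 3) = 2*z^4 + 3*z^3 - 16*z^2 - 7*z - 30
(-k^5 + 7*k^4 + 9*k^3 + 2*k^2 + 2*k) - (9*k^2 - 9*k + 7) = -k^5 + 7*k^4 + 9*k^3 - 7*k^2 + 11*k - 7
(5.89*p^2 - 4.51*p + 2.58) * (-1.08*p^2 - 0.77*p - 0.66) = -6.3612*p^4 + 0.335500000000001*p^3 - 3.2011*p^2 + 0.99*p - 1.7028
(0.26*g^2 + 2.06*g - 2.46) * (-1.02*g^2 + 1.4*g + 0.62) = -0.2652*g^4 - 1.7372*g^3 + 5.5544*g^2 - 2.1668*g - 1.5252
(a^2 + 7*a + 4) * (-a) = -a^3 - 7*a^2 - 4*a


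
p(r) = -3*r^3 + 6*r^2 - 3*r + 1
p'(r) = -9*r^2 + 12*r - 3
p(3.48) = -63.21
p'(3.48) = -70.23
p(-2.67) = 108.89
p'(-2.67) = -99.20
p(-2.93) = 136.76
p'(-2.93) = -115.42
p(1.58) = -0.59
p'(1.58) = -6.51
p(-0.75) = 7.89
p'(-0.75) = -17.06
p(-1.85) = 46.08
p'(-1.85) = -56.00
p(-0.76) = 8.06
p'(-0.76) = -17.32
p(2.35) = -11.85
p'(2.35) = -24.50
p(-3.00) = 145.00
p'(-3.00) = -120.00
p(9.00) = -1727.00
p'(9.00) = -624.00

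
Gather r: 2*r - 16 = 2*r - 16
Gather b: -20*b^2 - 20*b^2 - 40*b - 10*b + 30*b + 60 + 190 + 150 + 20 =-40*b^2 - 20*b + 420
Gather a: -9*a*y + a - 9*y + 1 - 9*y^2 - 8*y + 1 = a*(1 - 9*y) - 9*y^2 - 17*y + 2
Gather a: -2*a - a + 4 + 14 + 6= 24 - 3*a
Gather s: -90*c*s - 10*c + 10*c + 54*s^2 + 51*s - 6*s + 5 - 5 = 54*s^2 + s*(45 - 90*c)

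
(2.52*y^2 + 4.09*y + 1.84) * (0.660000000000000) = 1.6632*y^2 + 2.6994*y + 1.2144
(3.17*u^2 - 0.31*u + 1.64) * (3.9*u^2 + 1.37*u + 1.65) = 12.363*u^4 + 3.1339*u^3 + 11.2018*u^2 + 1.7353*u + 2.706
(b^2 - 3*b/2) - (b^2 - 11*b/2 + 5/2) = 4*b - 5/2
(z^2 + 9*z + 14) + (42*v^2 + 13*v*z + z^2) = 42*v^2 + 13*v*z + 2*z^2 + 9*z + 14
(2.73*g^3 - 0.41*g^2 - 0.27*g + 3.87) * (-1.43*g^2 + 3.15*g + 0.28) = -3.9039*g^5 + 9.1858*g^4 - 0.141*g^3 - 6.4994*g^2 + 12.1149*g + 1.0836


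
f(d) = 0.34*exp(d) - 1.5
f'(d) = 0.34*exp(d)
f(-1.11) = -1.39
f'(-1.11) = 0.11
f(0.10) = -1.12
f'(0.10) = 0.38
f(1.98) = 0.96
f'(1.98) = 2.46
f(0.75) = -0.78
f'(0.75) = 0.72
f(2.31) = 1.93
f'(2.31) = 3.43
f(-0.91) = -1.36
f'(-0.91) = 0.14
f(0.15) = -1.10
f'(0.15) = 0.40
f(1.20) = -0.37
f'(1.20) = 1.13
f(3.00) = 5.33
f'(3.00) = 6.83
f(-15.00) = -1.50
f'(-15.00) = 0.00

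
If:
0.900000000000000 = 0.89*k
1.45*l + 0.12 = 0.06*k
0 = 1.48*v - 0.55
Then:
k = 1.01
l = -0.04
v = 0.37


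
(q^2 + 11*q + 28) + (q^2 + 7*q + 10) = 2*q^2 + 18*q + 38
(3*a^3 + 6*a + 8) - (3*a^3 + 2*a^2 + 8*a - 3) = -2*a^2 - 2*a + 11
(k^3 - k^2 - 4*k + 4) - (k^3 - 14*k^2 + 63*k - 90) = 13*k^2 - 67*k + 94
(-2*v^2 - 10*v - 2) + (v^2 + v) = -v^2 - 9*v - 2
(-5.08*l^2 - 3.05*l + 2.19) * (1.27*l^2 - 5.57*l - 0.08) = -6.4516*l^4 + 24.4221*l^3 + 20.1762*l^2 - 11.9543*l - 0.1752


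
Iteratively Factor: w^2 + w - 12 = (w - 3)*(w + 4)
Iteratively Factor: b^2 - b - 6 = (b - 3)*(b + 2)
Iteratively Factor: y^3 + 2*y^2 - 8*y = (y - 2)*(y^2 + 4*y) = (y - 2)*(y + 4)*(y)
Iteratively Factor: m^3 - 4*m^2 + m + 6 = (m - 2)*(m^2 - 2*m - 3) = (m - 2)*(m + 1)*(m - 3)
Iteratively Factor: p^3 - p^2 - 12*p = (p - 4)*(p^2 + 3*p) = (p - 4)*(p + 3)*(p)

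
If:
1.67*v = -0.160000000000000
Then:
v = -0.10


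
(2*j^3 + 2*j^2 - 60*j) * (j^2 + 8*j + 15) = 2*j^5 + 18*j^4 - 14*j^3 - 450*j^2 - 900*j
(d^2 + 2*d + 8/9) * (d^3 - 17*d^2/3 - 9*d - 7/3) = d^5 - 11*d^4/3 - 175*d^3/9 - 685*d^2/27 - 38*d/3 - 56/27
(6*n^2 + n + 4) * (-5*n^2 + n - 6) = -30*n^4 + n^3 - 55*n^2 - 2*n - 24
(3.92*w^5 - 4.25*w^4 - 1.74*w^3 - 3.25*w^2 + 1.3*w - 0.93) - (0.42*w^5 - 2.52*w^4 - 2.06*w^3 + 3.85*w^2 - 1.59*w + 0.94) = 3.5*w^5 - 1.73*w^4 + 0.32*w^3 - 7.1*w^2 + 2.89*w - 1.87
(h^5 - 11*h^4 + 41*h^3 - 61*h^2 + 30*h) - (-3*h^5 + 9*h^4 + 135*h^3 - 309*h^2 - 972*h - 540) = 4*h^5 - 20*h^4 - 94*h^3 + 248*h^2 + 1002*h + 540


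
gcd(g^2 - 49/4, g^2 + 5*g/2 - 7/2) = g + 7/2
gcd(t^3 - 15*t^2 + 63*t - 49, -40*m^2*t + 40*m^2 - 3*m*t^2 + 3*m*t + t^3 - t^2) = t - 1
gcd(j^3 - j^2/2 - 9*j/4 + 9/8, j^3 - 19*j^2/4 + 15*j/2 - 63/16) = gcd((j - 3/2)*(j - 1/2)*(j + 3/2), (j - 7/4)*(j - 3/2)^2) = j - 3/2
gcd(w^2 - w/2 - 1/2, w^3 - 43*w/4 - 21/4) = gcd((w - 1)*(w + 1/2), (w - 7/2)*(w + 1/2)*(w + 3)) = w + 1/2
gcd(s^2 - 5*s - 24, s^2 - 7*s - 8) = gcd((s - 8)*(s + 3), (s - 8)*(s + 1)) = s - 8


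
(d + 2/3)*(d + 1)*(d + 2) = d^3 + 11*d^2/3 + 4*d + 4/3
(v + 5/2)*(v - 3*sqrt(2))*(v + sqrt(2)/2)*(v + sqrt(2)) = v^4 - 3*sqrt(2)*v^3/2 + 5*v^3/2 - 8*v^2 - 15*sqrt(2)*v^2/4 - 20*v - 3*sqrt(2)*v - 15*sqrt(2)/2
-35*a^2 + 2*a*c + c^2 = (-5*a + c)*(7*a + c)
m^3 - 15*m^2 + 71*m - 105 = (m - 7)*(m - 5)*(m - 3)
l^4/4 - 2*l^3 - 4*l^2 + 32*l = l*(l/4 + 1)*(l - 8)*(l - 4)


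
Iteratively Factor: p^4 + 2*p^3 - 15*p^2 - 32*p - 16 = (p + 1)*(p^3 + p^2 - 16*p - 16) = (p + 1)^2*(p^2 - 16) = (p - 4)*(p + 1)^2*(p + 4)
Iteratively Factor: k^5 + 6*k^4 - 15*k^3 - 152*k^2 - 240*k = (k - 5)*(k^4 + 11*k^3 + 40*k^2 + 48*k) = (k - 5)*(k + 4)*(k^3 + 7*k^2 + 12*k) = (k - 5)*(k + 4)^2*(k^2 + 3*k) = (k - 5)*(k + 3)*(k + 4)^2*(k)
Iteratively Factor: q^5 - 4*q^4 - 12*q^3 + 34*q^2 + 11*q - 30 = (q - 2)*(q^4 - 2*q^3 - 16*q^2 + 2*q + 15) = (q - 2)*(q + 3)*(q^3 - 5*q^2 - q + 5) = (q - 2)*(q - 1)*(q + 3)*(q^2 - 4*q - 5) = (q - 2)*(q - 1)*(q + 1)*(q + 3)*(q - 5)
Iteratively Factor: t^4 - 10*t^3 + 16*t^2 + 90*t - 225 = (t + 3)*(t^3 - 13*t^2 + 55*t - 75) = (t - 5)*(t + 3)*(t^2 - 8*t + 15) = (t - 5)^2*(t + 3)*(t - 3)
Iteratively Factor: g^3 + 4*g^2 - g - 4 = (g - 1)*(g^2 + 5*g + 4) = (g - 1)*(g + 4)*(g + 1)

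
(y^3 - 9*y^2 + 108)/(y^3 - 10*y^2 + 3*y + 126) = (y - 6)/(y - 7)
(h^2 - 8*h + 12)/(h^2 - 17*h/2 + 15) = 2*(h - 2)/(2*h - 5)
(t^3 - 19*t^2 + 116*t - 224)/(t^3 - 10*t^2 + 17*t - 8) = (t^2 - 11*t + 28)/(t^2 - 2*t + 1)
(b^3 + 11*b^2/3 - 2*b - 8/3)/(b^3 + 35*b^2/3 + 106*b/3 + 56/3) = (b - 1)/(b + 7)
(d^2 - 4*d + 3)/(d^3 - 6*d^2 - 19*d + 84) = (d - 1)/(d^2 - 3*d - 28)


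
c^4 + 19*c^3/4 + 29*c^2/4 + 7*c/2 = c*(c + 1)*(c + 7/4)*(c + 2)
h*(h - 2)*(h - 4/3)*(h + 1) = h^4 - 7*h^3/3 - 2*h^2/3 + 8*h/3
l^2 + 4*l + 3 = (l + 1)*(l + 3)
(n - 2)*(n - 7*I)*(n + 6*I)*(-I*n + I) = -I*n^4 - n^3 + 3*I*n^3 + 3*n^2 - 44*I*n^2 - 2*n + 126*I*n - 84*I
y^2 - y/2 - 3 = (y - 2)*(y + 3/2)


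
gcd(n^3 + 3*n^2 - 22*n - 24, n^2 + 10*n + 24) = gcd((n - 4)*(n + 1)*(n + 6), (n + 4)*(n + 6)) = n + 6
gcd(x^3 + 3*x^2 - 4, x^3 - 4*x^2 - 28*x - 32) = x^2 + 4*x + 4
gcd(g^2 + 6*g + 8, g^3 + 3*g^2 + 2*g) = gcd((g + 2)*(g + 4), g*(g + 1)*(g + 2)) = g + 2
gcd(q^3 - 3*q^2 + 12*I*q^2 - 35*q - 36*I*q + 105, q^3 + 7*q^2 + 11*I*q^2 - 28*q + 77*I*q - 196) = q + 7*I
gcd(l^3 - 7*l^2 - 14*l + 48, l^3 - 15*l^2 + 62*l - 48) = l - 8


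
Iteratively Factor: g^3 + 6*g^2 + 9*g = (g)*(g^2 + 6*g + 9) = g*(g + 3)*(g + 3)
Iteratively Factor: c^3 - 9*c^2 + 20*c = (c - 4)*(c^2 - 5*c) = c*(c - 4)*(c - 5)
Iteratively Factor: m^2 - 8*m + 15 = (m - 3)*(m - 5)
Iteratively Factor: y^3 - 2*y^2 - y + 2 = (y - 2)*(y^2 - 1) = (y - 2)*(y - 1)*(y + 1)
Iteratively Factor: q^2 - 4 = (q - 2)*(q + 2)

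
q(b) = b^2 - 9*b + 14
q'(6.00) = 3.00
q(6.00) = -4.00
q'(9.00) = 9.00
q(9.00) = 14.00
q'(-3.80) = -16.60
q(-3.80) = 62.64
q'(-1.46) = -11.92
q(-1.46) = 29.27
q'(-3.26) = -15.52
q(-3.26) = 53.97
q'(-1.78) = -12.56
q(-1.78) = 33.19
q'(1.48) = -6.04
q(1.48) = 2.87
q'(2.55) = -3.90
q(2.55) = -2.45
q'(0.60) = -7.80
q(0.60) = 8.96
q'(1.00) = -7.00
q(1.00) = 6.00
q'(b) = 2*b - 9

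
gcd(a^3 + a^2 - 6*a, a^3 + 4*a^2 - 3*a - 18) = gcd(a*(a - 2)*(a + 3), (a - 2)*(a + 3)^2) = a^2 + a - 6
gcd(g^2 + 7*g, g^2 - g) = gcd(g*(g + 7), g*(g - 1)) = g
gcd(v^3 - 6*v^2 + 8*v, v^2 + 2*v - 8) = v - 2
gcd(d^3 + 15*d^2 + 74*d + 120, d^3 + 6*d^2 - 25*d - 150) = d^2 + 11*d + 30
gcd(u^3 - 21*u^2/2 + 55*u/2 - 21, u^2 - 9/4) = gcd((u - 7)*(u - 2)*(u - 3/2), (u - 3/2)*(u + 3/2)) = u - 3/2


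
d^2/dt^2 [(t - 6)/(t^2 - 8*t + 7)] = 2*((14 - 3*t)*(t^2 - 8*t + 7) + 4*(t - 6)*(t - 4)^2)/(t^2 - 8*t + 7)^3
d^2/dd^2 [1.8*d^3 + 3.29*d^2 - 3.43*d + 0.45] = 10.8*d + 6.58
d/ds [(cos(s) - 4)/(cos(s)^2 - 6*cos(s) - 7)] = (cos(s)^2 - 8*cos(s) + 31)*sin(s)/(sin(s)^2 + 6*cos(s) + 6)^2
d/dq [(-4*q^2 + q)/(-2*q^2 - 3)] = (2*q^2 + 24*q - 3)/(4*q^4 + 12*q^2 + 9)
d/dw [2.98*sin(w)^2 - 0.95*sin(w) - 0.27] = (5.96*sin(w) - 0.95)*cos(w)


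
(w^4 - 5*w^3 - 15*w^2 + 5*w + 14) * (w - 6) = w^5 - 11*w^4 + 15*w^3 + 95*w^2 - 16*w - 84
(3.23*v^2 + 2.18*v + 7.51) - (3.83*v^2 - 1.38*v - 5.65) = -0.6*v^2 + 3.56*v + 13.16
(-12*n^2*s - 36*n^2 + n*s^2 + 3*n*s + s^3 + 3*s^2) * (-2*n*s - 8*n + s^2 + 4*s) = 24*n^3*s^2 + 168*n^3*s + 288*n^3 - 14*n^2*s^3 - 98*n^2*s^2 - 168*n^2*s - n*s^4 - 7*n*s^3 - 12*n*s^2 + s^5 + 7*s^4 + 12*s^3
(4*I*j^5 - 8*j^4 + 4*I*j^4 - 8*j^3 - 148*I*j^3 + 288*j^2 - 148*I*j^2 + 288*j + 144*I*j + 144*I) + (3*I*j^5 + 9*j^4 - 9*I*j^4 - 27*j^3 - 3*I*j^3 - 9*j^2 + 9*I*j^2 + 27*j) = 7*I*j^5 + j^4 - 5*I*j^4 - 35*j^3 - 151*I*j^3 + 279*j^2 - 139*I*j^2 + 315*j + 144*I*j + 144*I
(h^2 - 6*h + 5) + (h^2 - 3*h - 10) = 2*h^2 - 9*h - 5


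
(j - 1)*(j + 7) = j^2 + 6*j - 7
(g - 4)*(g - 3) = g^2 - 7*g + 12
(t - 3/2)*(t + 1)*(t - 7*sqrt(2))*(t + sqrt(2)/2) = t^4 - 13*sqrt(2)*t^3/2 - t^3/2 - 17*t^2/2 + 13*sqrt(2)*t^2/4 + 7*t/2 + 39*sqrt(2)*t/4 + 21/2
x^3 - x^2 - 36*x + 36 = (x - 6)*(x - 1)*(x + 6)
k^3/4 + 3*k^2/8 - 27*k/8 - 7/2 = (k/4 + 1)*(k - 7/2)*(k + 1)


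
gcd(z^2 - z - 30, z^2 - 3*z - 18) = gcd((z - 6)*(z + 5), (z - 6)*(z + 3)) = z - 6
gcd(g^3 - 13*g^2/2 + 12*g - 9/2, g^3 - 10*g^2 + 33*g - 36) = g^2 - 6*g + 9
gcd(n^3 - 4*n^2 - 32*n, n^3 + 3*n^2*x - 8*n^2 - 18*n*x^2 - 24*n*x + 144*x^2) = n - 8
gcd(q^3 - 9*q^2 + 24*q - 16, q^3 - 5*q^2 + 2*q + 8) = q - 4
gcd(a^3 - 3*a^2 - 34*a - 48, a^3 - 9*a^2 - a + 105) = a + 3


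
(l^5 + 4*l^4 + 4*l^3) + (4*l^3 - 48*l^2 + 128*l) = l^5 + 4*l^4 + 8*l^3 - 48*l^2 + 128*l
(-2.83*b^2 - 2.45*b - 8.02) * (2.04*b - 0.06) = -5.7732*b^3 - 4.8282*b^2 - 16.2138*b + 0.4812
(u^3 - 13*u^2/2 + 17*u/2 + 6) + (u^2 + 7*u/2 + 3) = u^3 - 11*u^2/2 + 12*u + 9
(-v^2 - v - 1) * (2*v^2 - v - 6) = -2*v^4 - v^3 + 5*v^2 + 7*v + 6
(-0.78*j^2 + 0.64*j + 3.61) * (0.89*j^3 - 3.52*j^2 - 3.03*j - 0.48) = -0.6942*j^5 + 3.3152*j^4 + 3.3235*j^3 - 14.272*j^2 - 11.2455*j - 1.7328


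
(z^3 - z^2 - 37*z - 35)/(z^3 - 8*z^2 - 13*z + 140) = (z^2 + 6*z + 5)/(z^2 - z - 20)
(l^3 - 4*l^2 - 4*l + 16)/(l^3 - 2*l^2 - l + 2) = (l^2 - 2*l - 8)/(l^2 - 1)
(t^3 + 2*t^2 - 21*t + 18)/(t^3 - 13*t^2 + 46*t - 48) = (t^2 + 5*t - 6)/(t^2 - 10*t + 16)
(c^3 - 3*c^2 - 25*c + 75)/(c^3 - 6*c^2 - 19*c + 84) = (c^2 - 25)/(c^2 - 3*c - 28)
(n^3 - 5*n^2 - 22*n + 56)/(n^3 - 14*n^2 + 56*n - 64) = (n^2 - 3*n - 28)/(n^2 - 12*n + 32)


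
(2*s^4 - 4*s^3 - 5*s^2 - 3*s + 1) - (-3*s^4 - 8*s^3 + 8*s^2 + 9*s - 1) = 5*s^4 + 4*s^3 - 13*s^2 - 12*s + 2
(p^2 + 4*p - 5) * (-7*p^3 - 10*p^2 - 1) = -7*p^5 - 38*p^4 - 5*p^3 + 49*p^2 - 4*p + 5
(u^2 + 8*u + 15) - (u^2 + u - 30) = 7*u + 45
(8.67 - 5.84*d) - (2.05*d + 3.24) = 5.43 - 7.89*d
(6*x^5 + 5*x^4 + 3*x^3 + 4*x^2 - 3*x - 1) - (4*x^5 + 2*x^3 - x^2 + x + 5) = 2*x^5 + 5*x^4 + x^3 + 5*x^2 - 4*x - 6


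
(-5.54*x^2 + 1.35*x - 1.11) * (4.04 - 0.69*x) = 3.8226*x^3 - 23.3131*x^2 + 6.2199*x - 4.4844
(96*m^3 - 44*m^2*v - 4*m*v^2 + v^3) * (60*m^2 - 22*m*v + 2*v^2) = 5760*m^5 - 4752*m^4*v + 920*m^3*v^2 + 60*m^2*v^3 - 30*m*v^4 + 2*v^5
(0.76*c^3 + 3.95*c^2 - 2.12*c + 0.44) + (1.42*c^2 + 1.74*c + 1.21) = 0.76*c^3 + 5.37*c^2 - 0.38*c + 1.65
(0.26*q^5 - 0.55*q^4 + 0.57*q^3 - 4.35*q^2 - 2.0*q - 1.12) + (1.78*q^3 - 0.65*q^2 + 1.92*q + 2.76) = 0.26*q^5 - 0.55*q^4 + 2.35*q^3 - 5.0*q^2 - 0.0800000000000001*q + 1.64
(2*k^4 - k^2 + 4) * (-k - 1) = -2*k^5 - 2*k^4 + k^3 + k^2 - 4*k - 4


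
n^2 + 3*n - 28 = (n - 4)*(n + 7)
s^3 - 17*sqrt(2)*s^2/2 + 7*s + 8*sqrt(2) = (s - 8*sqrt(2))*(s - sqrt(2))*(s + sqrt(2)/2)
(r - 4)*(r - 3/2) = r^2 - 11*r/2 + 6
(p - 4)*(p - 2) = p^2 - 6*p + 8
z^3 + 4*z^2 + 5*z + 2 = (z + 1)^2*(z + 2)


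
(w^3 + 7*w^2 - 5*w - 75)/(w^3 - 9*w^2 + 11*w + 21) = (w^2 + 10*w + 25)/(w^2 - 6*w - 7)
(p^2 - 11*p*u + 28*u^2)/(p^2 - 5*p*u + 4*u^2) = (p - 7*u)/(p - u)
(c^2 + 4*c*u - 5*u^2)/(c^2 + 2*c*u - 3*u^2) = (c + 5*u)/(c + 3*u)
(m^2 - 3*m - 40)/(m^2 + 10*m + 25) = (m - 8)/(m + 5)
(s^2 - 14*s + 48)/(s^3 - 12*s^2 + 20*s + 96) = 1/(s + 2)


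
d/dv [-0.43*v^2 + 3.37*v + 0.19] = 3.37 - 0.86*v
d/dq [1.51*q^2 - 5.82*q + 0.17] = 3.02*q - 5.82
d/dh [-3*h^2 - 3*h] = -6*h - 3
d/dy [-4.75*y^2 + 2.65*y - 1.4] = 2.65 - 9.5*y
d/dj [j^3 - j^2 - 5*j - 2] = 3*j^2 - 2*j - 5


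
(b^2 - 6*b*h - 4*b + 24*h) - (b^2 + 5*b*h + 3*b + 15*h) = -11*b*h - 7*b + 9*h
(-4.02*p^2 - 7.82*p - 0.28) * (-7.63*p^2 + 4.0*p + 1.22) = 30.6726*p^4 + 43.5866*p^3 - 34.048*p^2 - 10.6604*p - 0.3416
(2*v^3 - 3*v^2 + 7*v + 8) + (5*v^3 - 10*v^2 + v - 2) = 7*v^3 - 13*v^2 + 8*v + 6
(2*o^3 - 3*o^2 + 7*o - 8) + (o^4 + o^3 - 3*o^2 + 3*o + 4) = o^4 + 3*o^3 - 6*o^2 + 10*o - 4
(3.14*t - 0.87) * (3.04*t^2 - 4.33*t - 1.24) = 9.5456*t^3 - 16.241*t^2 - 0.1265*t + 1.0788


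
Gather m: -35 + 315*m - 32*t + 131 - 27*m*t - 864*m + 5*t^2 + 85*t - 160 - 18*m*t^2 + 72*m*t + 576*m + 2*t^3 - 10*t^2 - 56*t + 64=m*(-18*t^2 + 45*t + 27) + 2*t^3 - 5*t^2 - 3*t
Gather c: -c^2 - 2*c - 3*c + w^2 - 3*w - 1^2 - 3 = -c^2 - 5*c + w^2 - 3*w - 4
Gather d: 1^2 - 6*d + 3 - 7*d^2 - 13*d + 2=-7*d^2 - 19*d + 6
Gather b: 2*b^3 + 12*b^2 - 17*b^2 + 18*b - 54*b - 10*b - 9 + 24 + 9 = 2*b^3 - 5*b^2 - 46*b + 24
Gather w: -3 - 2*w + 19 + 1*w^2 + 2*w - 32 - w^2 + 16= 0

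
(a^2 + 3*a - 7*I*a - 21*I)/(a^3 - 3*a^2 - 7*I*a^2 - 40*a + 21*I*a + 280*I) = (a + 3)/(a^2 - 3*a - 40)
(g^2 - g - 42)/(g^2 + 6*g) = (g - 7)/g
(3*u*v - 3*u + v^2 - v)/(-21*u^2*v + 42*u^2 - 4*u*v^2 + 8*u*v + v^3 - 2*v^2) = (1 - v)/(7*u*v - 14*u - v^2 + 2*v)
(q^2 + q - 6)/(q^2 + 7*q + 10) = (q^2 + q - 6)/(q^2 + 7*q + 10)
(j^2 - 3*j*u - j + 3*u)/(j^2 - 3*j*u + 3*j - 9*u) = (j - 1)/(j + 3)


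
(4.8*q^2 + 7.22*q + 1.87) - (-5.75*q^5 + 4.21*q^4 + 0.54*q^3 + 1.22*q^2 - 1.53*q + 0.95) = 5.75*q^5 - 4.21*q^4 - 0.54*q^3 + 3.58*q^2 + 8.75*q + 0.92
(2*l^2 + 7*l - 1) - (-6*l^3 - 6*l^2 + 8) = 6*l^3 + 8*l^2 + 7*l - 9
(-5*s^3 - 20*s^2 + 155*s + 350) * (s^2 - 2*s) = -5*s^5 - 10*s^4 + 195*s^3 + 40*s^2 - 700*s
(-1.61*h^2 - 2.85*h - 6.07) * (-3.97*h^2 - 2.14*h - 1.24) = 6.3917*h^4 + 14.7599*h^3 + 32.1933*h^2 + 16.5238*h + 7.5268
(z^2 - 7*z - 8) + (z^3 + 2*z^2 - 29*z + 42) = z^3 + 3*z^2 - 36*z + 34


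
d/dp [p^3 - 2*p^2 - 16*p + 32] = 3*p^2 - 4*p - 16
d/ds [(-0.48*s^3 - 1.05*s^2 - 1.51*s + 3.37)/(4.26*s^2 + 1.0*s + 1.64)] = (-2.0448*s^4 - 0.959999999999999*s^3 + 3.021*s^2 - 32.1564*s - 5.8464)/(18.1476*s^4 + 8.52*s^3 + 14.9728*s^2 + 3.28*s + 2.6896)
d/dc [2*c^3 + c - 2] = 6*c^2 + 1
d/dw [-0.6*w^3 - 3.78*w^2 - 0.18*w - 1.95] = -1.8*w^2 - 7.56*w - 0.18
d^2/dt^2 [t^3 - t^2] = 6*t - 2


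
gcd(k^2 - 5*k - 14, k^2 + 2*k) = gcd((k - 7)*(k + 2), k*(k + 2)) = k + 2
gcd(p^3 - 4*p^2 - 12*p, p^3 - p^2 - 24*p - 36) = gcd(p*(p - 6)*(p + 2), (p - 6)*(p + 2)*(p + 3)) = p^2 - 4*p - 12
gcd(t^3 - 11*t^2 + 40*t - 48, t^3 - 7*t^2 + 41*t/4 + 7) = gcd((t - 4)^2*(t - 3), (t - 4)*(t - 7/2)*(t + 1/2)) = t - 4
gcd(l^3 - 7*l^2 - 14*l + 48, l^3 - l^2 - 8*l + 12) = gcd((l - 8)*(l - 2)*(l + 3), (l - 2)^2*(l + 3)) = l^2 + l - 6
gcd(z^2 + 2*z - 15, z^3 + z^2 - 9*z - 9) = z - 3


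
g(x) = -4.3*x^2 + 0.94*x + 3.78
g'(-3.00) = 26.74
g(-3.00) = -37.74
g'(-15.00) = 129.94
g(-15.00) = -977.82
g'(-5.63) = 49.36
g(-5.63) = -137.81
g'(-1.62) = 14.87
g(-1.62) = -9.03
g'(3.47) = -28.90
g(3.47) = -44.73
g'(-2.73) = 24.42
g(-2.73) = -30.83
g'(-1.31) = 12.21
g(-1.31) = -4.83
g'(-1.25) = 11.69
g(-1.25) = -4.11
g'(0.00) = 0.94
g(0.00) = 3.78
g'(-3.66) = 32.42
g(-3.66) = -57.26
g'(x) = 0.94 - 8.6*x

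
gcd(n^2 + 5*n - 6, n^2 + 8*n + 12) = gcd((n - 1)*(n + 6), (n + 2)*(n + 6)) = n + 6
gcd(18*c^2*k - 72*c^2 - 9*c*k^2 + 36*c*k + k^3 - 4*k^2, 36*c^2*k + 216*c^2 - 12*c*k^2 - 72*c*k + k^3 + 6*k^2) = 6*c - k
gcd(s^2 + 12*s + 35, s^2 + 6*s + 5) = s + 5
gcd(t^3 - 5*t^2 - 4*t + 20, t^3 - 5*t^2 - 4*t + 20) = t^3 - 5*t^2 - 4*t + 20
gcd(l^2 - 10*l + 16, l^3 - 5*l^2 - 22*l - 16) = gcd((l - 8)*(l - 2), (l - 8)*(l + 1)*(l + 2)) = l - 8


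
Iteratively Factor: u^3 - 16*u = (u)*(u^2 - 16) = u*(u - 4)*(u + 4)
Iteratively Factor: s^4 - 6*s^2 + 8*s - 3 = (s - 1)*(s^3 + s^2 - 5*s + 3) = (s - 1)^2*(s^2 + 2*s - 3) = (s - 1)^2*(s + 3)*(s - 1)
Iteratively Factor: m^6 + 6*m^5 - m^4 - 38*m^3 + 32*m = (m - 2)*(m^5 + 8*m^4 + 15*m^3 - 8*m^2 - 16*m) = m*(m - 2)*(m^4 + 8*m^3 + 15*m^2 - 8*m - 16) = m*(m - 2)*(m + 4)*(m^3 + 4*m^2 - m - 4) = m*(m - 2)*(m - 1)*(m + 4)*(m^2 + 5*m + 4) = m*(m - 2)*(m - 1)*(m + 1)*(m + 4)*(m + 4)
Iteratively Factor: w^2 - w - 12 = (w - 4)*(w + 3)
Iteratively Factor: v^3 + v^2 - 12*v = (v + 4)*(v^2 - 3*v) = v*(v + 4)*(v - 3)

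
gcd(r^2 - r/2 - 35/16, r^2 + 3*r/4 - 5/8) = r + 5/4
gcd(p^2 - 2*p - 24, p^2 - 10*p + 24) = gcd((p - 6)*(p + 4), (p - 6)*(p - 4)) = p - 6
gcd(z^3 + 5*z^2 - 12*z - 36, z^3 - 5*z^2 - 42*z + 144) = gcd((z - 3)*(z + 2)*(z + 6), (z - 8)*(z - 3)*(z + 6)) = z^2 + 3*z - 18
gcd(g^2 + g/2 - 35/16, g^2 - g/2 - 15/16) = g - 5/4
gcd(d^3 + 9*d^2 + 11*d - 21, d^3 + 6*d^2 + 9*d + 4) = 1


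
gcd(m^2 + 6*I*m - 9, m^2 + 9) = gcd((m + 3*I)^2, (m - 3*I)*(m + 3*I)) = m + 3*I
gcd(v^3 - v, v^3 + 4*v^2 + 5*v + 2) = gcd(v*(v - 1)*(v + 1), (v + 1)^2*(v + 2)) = v + 1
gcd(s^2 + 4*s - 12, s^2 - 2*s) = s - 2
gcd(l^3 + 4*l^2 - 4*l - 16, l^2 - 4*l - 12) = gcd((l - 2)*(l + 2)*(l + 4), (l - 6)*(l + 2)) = l + 2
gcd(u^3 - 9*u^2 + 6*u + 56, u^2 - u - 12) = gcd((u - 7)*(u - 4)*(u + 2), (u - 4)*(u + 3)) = u - 4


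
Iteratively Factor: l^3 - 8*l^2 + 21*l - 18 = (l - 3)*(l^2 - 5*l + 6) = (l - 3)^2*(l - 2)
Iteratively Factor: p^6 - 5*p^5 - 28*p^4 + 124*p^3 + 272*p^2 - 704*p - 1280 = (p - 4)*(p^5 - p^4 - 32*p^3 - 4*p^2 + 256*p + 320) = (p - 4)*(p + 2)*(p^4 - 3*p^3 - 26*p^2 + 48*p + 160) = (p - 5)*(p - 4)*(p + 2)*(p^3 + 2*p^2 - 16*p - 32) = (p - 5)*(p - 4)^2*(p + 2)*(p^2 + 6*p + 8) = (p - 5)*(p - 4)^2*(p + 2)^2*(p + 4)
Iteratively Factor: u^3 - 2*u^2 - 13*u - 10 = (u + 1)*(u^2 - 3*u - 10) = (u - 5)*(u + 1)*(u + 2)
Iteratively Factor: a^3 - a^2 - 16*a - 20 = (a + 2)*(a^2 - 3*a - 10) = (a + 2)^2*(a - 5)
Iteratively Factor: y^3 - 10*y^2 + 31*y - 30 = (y - 5)*(y^2 - 5*y + 6) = (y - 5)*(y - 2)*(y - 3)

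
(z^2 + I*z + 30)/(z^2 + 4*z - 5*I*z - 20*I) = (z + 6*I)/(z + 4)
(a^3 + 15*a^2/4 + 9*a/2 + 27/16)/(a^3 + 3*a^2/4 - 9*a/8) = (8*a^2 + 18*a + 9)/(2*a*(4*a - 3))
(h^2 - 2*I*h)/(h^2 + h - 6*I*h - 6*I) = h*(h - 2*I)/(h^2 + h - 6*I*h - 6*I)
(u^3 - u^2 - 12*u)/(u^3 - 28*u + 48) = u*(u + 3)/(u^2 + 4*u - 12)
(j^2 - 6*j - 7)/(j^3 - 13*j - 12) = (j - 7)/(j^2 - j - 12)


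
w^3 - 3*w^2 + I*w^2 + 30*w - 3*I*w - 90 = (w - 3)*(w - 5*I)*(w + 6*I)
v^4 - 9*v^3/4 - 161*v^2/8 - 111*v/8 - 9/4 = (v - 6)*(v + 1/4)*(v + 1/2)*(v + 3)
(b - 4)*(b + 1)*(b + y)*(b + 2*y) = b^4 + 3*b^3*y - 3*b^3 + 2*b^2*y^2 - 9*b^2*y - 4*b^2 - 6*b*y^2 - 12*b*y - 8*y^2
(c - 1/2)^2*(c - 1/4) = c^3 - 5*c^2/4 + c/2 - 1/16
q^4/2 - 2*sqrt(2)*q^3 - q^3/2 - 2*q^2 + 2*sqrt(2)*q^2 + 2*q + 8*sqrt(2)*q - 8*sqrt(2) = (q/2 + 1)*(q - 2)*(q - 1)*(q - 4*sqrt(2))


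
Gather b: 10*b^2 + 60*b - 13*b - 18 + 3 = 10*b^2 + 47*b - 15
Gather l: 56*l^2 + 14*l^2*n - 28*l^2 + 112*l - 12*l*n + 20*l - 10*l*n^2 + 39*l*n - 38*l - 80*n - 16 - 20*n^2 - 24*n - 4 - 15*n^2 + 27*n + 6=l^2*(14*n + 28) + l*(-10*n^2 + 27*n + 94) - 35*n^2 - 77*n - 14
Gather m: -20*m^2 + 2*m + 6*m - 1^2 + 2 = -20*m^2 + 8*m + 1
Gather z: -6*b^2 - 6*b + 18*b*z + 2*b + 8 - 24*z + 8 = -6*b^2 - 4*b + z*(18*b - 24) + 16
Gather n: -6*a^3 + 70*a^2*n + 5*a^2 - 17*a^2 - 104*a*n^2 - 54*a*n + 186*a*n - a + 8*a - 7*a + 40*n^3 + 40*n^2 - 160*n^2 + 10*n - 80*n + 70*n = -6*a^3 - 12*a^2 + 40*n^3 + n^2*(-104*a - 120) + n*(70*a^2 + 132*a)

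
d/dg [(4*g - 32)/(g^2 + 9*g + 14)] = 4*(-g^2 + 16*g + 86)/(g^4 + 18*g^3 + 109*g^2 + 252*g + 196)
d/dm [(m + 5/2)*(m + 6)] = 2*m + 17/2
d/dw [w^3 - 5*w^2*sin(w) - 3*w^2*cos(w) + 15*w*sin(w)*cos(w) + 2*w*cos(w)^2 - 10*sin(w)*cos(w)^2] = 3*w^2*sin(w) - 5*w^2*cos(w) + 3*w^2 - 10*w*sin(w) - 2*w*sin(2*w) - 6*w*cos(w) + 15*w*cos(2*w) + 15*sin(2*w)/2 - 5*cos(w)/2 + cos(2*w) - 15*cos(3*w)/2 + 1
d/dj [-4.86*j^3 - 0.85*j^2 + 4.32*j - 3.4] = -14.58*j^2 - 1.7*j + 4.32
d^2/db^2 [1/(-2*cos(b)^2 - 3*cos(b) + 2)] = (16*sin(b)^4 - 33*sin(b)^2 - 33*cos(b)/2 + 9*cos(3*b)/2 - 9)/(-2*sin(b)^2 + 3*cos(b))^3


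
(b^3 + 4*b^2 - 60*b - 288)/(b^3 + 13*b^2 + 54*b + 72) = (b^2 - 2*b - 48)/(b^2 + 7*b + 12)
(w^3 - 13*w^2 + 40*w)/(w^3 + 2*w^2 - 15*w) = (w^2 - 13*w + 40)/(w^2 + 2*w - 15)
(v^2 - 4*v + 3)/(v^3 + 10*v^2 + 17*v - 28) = (v - 3)/(v^2 + 11*v + 28)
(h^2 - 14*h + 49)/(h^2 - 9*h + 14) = (h - 7)/(h - 2)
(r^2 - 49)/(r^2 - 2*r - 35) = (r + 7)/(r + 5)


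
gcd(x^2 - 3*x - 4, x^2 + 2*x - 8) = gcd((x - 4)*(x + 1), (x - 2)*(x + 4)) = 1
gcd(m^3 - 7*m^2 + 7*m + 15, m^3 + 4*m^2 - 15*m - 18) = m^2 - 2*m - 3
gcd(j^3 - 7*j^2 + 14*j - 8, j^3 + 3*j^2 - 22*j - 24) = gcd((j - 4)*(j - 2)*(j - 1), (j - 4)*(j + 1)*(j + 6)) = j - 4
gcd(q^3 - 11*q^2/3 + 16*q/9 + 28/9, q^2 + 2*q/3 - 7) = q - 7/3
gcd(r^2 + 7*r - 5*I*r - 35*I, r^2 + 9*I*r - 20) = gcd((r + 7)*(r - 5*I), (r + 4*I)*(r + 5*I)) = 1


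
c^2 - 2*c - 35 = (c - 7)*(c + 5)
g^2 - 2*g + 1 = (g - 1)^2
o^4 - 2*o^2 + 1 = (o - 1)^2*(o + 1)^2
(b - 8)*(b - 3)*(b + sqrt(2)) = b^3 - 11*b^2 + sqrt(2)*b^2 - 11*sqrt(2)*b + 24*b + 24*sqrt(2)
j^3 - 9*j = j*(j - 3)*(j + 3)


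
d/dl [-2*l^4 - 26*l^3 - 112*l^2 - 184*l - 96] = -8*l^3 - 78*l^2 - 224*l - 184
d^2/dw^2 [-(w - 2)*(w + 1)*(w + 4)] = -6*w - 6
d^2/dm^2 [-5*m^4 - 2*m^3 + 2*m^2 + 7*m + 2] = -60*m^2 - 12*m + 4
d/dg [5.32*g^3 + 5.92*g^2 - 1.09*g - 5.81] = 15.96*g^2 + 11.84*g - 1.09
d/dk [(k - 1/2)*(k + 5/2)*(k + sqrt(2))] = 3*k^2 + 2*sqrt(2)*k + 4*k - 5/4 + 2*sqrt(2)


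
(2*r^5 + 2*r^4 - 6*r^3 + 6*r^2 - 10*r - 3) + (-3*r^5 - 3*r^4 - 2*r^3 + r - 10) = -r^5 - r^4 - 8*r^3 + 6*r^2 - 9*r - 13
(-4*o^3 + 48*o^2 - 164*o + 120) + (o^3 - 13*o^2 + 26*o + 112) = -3*o^3 + 35*o^2 - 138*o + 232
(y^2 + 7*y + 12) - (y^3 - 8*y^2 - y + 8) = -y^3 + 9*y^2 + 8*y + 4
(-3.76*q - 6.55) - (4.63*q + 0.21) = -8.39*q - 6.76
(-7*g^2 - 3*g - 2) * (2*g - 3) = -14*g^3 + 15*g^2 + 5*g + 6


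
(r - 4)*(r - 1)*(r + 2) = r^3 - 3*r^2 - 6*r + 8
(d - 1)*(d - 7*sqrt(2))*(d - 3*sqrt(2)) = d^3 - 10*sqrt(2)*d^2 - d^2 + 10*sqrt(2)*d + 42*d - 42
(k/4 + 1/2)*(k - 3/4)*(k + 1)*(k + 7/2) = k^4/4 + 23*k^3/16 + 61*k^2/32 - 19*k/32 - 21/16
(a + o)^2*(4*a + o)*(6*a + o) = 24*a^4 + 58*a^3*o + 45*a^2*o^2 + 12*a*o^3 + o^4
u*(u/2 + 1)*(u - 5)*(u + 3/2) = u^4/2 - 3*u^3/4 - 29*u^2/4 - 15*u/2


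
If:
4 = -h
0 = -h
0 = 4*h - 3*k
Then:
No Solution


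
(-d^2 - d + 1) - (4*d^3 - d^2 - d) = 1 - 4*d^3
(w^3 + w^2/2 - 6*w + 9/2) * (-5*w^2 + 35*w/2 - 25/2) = -5*w^5 + 15*w^4 + 105*w^3/4 - 535*w^2/4 + 615*w/4 - 225/4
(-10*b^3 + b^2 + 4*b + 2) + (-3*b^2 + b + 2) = -10*b^3 - 2*b^2 + 5*b + 4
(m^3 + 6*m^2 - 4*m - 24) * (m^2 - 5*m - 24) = m^5 + m^4 - 58*m^3 - 148*m^2 + 216*m + 576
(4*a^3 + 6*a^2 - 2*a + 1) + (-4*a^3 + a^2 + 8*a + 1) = 7*a^2 + 6*a + 2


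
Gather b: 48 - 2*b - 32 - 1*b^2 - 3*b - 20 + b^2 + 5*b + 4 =0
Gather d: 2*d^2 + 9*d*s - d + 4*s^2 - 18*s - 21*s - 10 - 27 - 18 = 2*d^2 + d*(9*s - 1) + 4*s^2 - 39*s - 55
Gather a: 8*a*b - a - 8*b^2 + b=a*(8*b - 1) - 8*b^2 + b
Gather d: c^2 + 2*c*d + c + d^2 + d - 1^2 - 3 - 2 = c^2 + c + d^2 + d*(2*c + 1) - 6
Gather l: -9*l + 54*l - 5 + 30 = 45*l + 25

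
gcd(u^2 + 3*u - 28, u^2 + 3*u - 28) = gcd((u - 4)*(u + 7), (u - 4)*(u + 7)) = u^2 + 3*u - 28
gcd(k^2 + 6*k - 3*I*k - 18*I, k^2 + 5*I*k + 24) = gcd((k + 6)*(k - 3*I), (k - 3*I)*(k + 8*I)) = k - 3*I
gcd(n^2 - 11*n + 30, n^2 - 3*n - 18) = n - 6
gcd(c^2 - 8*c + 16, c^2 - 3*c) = 1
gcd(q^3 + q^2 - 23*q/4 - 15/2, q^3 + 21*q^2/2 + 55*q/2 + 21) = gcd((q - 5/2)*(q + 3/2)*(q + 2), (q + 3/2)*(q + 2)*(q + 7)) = q^2 + 7*q/2 + 3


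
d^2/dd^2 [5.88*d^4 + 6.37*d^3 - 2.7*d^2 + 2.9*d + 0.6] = 70.56*d^2 + 38.22*d - 5.4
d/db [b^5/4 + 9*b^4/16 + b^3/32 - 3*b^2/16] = b*(40*b^3 + 72*b^2 + 3*b - 12)/32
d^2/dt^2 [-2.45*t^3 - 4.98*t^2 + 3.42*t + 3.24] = -14.7*t - 9.96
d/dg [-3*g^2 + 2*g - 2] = 2 - 6*g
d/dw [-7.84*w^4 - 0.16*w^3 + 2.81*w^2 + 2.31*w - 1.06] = -31.36*w^3 - 0.48*w^2 + 5.62*w + 2.31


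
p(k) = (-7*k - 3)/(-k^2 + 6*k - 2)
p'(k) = (-7*k - 3)*(2*k - 6)/(-k^2 + 6*k - 2)^2 - 7/(-k^2 + 6*k - 2) = (-7*k^2 - 6*k + 32)/(k^4 - 12*k^3 + 40*k^2 - 24*k + 4)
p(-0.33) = 0.17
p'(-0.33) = 1.99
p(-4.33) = -0.58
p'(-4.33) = -0.03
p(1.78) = -2.80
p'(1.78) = -0.03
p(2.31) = -2.94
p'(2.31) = -0.45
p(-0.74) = -0.31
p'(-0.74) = 0.67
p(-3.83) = -0.60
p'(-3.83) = -0.03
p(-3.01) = -0.62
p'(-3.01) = -0.02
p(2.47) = -3.02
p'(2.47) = -0.57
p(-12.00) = -0.37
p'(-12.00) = -0.02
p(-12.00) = -0.37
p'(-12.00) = -0.02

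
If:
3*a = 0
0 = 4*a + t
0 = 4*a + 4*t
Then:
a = 0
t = 0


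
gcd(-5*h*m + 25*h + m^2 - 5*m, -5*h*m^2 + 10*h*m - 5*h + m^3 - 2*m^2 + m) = 5*h - m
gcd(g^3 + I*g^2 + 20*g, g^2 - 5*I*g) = g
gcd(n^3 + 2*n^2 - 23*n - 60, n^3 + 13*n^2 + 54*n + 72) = n^2 + 7*n + 12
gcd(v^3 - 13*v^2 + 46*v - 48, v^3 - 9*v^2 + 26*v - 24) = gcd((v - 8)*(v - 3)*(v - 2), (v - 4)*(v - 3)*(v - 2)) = v^2 - 5*v + 6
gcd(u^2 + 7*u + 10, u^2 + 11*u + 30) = u + 5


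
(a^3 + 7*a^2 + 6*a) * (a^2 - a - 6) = a^5 + 6*a^4 - 7*a^3 - 48*a^2 - 36*a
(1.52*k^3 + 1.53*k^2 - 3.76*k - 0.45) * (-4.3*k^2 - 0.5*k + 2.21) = -6.536*k^5 - 7.339*k^4 + 18.7622*k^3 + 7.1963*k^2 - 8.0846*k - 0.9945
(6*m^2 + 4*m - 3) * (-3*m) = -18*m^3 - 12*m^2 + 9*m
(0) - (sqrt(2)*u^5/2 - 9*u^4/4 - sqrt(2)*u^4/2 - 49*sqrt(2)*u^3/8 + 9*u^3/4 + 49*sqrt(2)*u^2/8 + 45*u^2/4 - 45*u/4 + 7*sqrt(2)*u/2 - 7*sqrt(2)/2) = -sqrt(2)*u^5/2 + sqrt(2)*u^4/2 + 9*u^4/4 - 9*u^3/4 + 49*sqrt(2)*u^3/8 - 45*u^2/4 - 49*sqrt(2)*u^2/8 - 7*sqrt(2)*u/2 + 45*u/4 + 7*sqrt(2)/2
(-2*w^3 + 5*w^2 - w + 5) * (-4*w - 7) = 8*w^4 - 6*w^3 - 31*w^2 - 13*w - 35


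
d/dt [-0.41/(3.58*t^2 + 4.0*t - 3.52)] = (2.9356*t + 1.64)/(3.58*t^2 + 4.0*t - 3.52)^2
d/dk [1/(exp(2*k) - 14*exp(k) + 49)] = 2*(7 - exp(k))*exp(k)/(exp(2*k) - 14*exp(k) + 49)^2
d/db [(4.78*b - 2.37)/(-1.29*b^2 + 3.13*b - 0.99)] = (6.1662*b^2 - 6.1146*b + 2.6859)/(1.6641*b^4 - 8.0754*b^3 + 12.3511*b^2 - 6.1974*b + 0.9801)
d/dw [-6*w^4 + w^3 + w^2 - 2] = w*(-24*w^2 + 3*w + 2)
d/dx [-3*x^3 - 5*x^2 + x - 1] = -9*x^2 - 10*x + 1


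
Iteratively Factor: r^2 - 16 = (r - 4)*(r + 4)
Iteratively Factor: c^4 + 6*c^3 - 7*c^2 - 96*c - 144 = (c - 4)*(c^3 + 10*c^2 + 33*c + 36) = (c - 4)*(c + 3)*(c^2 + 7*c + 12) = (c - 4)*(c + 3)*(c + 4)*(c + 3)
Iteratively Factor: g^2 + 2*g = (g)*(g + 2)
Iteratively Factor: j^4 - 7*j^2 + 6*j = (j - 2)*(j^3 + 2*j^2 - 3*j) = (j - 2)*(j - 1)*(j^2 + 3*j) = (j - 2)*(j - 1)*(j + 3)*(j)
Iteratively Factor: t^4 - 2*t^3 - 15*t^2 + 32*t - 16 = (t + 4)*(t^3 - 6*t^2 + 9*t - 4) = (t - 4)*(t + 4)*(t^2 - 2*t + 1) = (t - 4)*(t - 1)*(t + 4)*(t - 1)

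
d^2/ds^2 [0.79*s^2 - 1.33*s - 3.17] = 1.58000000000000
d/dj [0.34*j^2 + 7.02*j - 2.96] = 0.68*j + 7.02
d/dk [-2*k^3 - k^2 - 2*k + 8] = -6*k^2 - 2*k - 2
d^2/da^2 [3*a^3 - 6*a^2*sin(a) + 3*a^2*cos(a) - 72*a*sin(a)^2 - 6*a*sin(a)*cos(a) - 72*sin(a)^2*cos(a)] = 6*a^2*sin(a) - 3*a^2*cos(a) - 12*a*sin(a) + 12*a*sin(2*a) - 24*a*cos(a) - 144*a*cos(2*a) + 18*a - 12*sin(a) - 144*sin(2*a) + 24*cos(a) - 12*cos(2*a) - 162*cos(3*a)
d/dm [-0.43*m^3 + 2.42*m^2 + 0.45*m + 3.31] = -1.29*m^2 + 4.84*m + 0.45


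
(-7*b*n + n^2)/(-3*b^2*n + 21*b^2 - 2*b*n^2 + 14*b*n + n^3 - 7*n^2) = n*(7*b - n)/(3*b^2*n - 21*b^2 + 2*b*n^2 - 14*b*n - n^3 + 7*n^2)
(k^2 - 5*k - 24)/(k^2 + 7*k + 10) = (k^2 - 5*k - 24)/(k^2 + 7*k + 10)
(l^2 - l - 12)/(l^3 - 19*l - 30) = (l - 4)/(l^2 - 3*l - 10)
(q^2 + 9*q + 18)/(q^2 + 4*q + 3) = (q + 6)/(q + 1)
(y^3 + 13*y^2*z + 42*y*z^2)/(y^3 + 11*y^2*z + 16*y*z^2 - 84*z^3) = y/(y - 2*z)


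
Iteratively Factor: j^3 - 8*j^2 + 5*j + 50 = (j - 5)*(j^2 - 3*j - 10) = (j - 5)*(j + 2)*(j - 5)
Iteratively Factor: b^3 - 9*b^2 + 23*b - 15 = (b - 1)*(b^2 - 8*b + 15) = (b - 3)*(b - 1)*(b - 5)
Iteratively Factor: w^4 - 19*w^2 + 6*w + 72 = (w + 4)*(w^3 - 4*w^2 - 3*w + 18) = (w + 2)*(w + 4)*(w^2 - 6*w + 9) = (w - 3)*(w + 2)*(w + 4)*(w - 3)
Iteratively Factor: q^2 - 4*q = (q - 4)*(q)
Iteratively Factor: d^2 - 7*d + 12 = (d - 3)*(d - 4)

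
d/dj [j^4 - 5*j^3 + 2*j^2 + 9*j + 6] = 4*j^3 - 15*j^2 + 4*j + 9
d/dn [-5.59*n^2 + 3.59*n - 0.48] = 3.59 - 11.18*n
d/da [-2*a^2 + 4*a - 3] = 4 - 4*a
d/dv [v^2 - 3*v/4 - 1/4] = 2*v - 3/4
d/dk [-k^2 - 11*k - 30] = -2*k - 11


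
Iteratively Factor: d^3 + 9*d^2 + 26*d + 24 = (d + 3)*(d^2 + 6*d + 8) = (d + 3)*(d + 4)*(d + 2)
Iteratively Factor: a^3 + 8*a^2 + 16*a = (a + 4)*(a^2 + 4*a) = a*(a + 4)*(a + 4)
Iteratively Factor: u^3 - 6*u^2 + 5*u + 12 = (u + 1)*(u^2 - 7*u + 12) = (u - 3)*(u + 1)*(u - 4)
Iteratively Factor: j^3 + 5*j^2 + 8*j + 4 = (j + 2)*(j^2 + 3*j + 2) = (j + 2)^2*(j + 1)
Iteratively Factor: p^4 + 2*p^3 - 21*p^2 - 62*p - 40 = (p + 2)*(p^3 - 21*p - 20) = (p + 2)*(p + 4)*(p^2 - 4*p - 5) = (p + 1)*(p + 2)*(p + 4)*(p - 5)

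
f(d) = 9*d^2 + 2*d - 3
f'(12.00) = 218.00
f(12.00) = 1317.00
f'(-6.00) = -106.00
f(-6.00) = 309.00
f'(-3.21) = -55.78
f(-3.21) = 83.32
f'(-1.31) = -21.58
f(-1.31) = 9.82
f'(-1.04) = -16.72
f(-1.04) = 4.65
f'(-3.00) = -52.00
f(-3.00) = 72.00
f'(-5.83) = -102.94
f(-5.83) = 291.24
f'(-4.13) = -72.34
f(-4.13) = 142.25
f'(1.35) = 26.30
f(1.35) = 16.10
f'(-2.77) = -47.86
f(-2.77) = 60.52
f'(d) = 18*d + 2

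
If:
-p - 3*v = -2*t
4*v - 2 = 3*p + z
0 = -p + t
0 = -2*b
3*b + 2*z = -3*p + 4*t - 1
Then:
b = 0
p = -9/13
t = -9/13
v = -3/13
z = -11/13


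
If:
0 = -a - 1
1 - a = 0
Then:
No Solution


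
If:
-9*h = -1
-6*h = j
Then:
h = 1/9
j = -2/3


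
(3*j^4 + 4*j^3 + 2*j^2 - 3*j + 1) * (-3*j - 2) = -9*j^5 - 18*j^4 - 14*j^3 + 5*j^2 + 3*j - 2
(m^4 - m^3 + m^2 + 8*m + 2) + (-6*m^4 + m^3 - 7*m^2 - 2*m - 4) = -5*m^4 - 6*m^2 + 6*m - 2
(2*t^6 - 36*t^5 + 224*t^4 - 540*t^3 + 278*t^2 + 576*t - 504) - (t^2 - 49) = 2*t^6 - 36*t^5 + 224*t^4 - 540*t^3 + 277*t^2 + 576*t - 455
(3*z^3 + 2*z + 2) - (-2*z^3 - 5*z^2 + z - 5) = 5*z^3 + 5*z^2 + z + 7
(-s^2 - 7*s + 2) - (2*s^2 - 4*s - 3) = -3*s^2 - 3*s + 5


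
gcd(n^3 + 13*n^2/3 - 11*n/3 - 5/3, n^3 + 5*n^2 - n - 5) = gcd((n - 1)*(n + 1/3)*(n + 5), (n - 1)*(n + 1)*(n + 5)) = n^2 + 4*n - 5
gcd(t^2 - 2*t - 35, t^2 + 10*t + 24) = 1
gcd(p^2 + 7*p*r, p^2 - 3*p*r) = p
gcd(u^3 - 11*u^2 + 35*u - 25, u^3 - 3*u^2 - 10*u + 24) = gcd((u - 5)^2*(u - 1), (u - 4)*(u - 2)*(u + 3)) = 1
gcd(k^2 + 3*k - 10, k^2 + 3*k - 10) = k^2 + 3*k - 10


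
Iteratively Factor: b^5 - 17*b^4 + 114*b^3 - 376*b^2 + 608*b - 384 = (b - 4)*(b^4 - 13*b^3 + 62*b^2 - 128*b + 96) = (b - 4)*(b - 2)*(b^3 - 11*b^2 + 40*b - 48) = (b - 4)^2*(b - 2)*(b^2 - 7*b + 12) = (b - 4)^2*(b - 3)*(b - 2)*(b - 4)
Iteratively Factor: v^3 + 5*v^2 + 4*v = (v)*(v^2 + 5*v + 4) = v*(v + 4)*(v + 1)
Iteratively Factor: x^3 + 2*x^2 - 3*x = (x)*(x^2 + 2*x - 3) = x*(x + 3)*(x - 1)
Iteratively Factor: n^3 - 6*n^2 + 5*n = (n - 5)*(n^2 - n) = (n - 5)*(n - 1)*(n)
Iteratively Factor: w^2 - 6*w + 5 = (w - 1)*(w - 5)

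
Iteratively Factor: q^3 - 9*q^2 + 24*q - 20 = (q - 2)*(q^2 - 7*q + 10) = (q - 5)*(q - 2)*(q - 2)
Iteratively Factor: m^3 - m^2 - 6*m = (m - 3)*(m^2 + 2*m) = (m - 3)*(m + 2)*(m)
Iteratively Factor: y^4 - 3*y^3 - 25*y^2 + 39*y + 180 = (y + 3)*(y^3 - 6*y^2 - 7*y + 60) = (y - 5)*(y + 3)*(y^2 - y - 12) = (y - 5)*(y - 4)*(y + 3)*(y + 3)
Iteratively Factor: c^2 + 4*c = (c)*(c + 4)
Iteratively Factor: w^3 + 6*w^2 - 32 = (w + 4)*(w^2 + 2*w - 8) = (w + 4)^2*(w - 2)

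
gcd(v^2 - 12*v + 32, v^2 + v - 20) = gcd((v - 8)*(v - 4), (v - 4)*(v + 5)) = v - 4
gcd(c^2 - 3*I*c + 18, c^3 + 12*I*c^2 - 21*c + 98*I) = 1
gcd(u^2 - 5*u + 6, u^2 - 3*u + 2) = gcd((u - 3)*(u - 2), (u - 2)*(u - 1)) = u - 2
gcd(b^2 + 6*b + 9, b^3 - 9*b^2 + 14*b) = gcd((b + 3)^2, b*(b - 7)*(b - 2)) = 1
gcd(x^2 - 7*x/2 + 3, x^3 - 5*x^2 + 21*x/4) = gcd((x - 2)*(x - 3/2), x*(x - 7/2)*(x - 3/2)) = x - 3/2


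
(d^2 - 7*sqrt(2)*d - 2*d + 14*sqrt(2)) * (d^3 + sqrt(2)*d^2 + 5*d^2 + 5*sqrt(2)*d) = d^5 - 6*sqrt(2)*d^4 + 3*d^4 - 18*sqrt(2)*d^3 - 24*d^3 - 42*d^2 + 60*sqrt(2)*d^2 + 140*d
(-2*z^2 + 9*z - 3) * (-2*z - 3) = 4*z^3 - 12*z^2 - 21*z + 9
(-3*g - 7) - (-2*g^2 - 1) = 2*g^2 - 3*g - 6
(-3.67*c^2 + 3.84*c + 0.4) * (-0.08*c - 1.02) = 0.2936*c^3 + 3.4362*c^2 - 3.9488*c - 0.408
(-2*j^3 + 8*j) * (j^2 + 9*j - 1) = -2*j^5 - 18*j^4 + 10*j^3 + 72*j^2 - 8*j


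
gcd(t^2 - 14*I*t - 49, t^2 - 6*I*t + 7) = t - 7*I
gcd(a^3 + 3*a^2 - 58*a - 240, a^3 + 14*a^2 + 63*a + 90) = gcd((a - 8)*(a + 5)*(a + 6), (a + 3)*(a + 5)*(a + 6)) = a^2 + 11*a + 30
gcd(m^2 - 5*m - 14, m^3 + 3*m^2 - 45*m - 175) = m - 7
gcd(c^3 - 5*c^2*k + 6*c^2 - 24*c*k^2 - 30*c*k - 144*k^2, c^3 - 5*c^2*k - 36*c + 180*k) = c + 6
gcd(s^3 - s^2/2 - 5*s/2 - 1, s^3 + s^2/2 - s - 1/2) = s^2 + 3*s/2 + 1/2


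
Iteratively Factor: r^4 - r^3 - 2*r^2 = (r - 2)*(r^3 + r^2) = (r - 2)*(r + 1)*(r^2) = r*(r - 2)*(r + 1)*(r)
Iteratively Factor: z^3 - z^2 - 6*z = (z - 3)*(z^2 + 2*z) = z*(z - 3)*(z + 2)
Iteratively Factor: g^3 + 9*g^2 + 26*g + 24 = (g + 2)*(g^2 + 7*g + 12) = (g + 2)*(g + 4)*(g + 3)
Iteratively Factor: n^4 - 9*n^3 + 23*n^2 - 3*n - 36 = (n - 3)*(n^3 - 6*n^2 + 5*n + 12) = (n - 4)*(n - 3)*(n^2 - 2*n - 3) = (n - 4)*(n - 3)*(n + 1)*(n - 3)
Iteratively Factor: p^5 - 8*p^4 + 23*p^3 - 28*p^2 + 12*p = (p - 2)*(p^4 - 6*p^3 + 11*p^2 - 6*p) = (p - 3)*(p - 2)*(p^3 - 3*p^2 + 2*p) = p*(p - 3)*(p - 2)*(p^2 - 3*p + 2) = p*(p - 3)*(p - 2)*(p - 1)*(p - 2)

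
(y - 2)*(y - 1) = y^2 - 3*y + 2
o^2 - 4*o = o*(o - 4)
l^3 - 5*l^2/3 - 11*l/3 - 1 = (l - 3)*(l + 1/3)*(l + 1)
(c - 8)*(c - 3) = c^2 - 11*c + 24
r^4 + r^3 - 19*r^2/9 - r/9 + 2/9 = (r - 1)*(r - 1/3)*(r + 1/3)*(r + 2)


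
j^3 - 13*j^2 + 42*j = j*(j - 7)*(j - 6)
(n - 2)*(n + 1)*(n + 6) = n^3 + 5*n^2 - 8*n - 12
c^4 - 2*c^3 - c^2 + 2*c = c*(c - 2)*(c - 1)*(c + 1)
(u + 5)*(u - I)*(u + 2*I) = u^3 + 5*u^2 + I*u^2 + 2*u + 5*I*u + 10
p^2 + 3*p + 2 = (p + 1)*(p + 2)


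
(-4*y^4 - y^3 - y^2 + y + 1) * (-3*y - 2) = 12*y^5 + 11*y^4 + 5*y^3 - y^2 - 5*y - 2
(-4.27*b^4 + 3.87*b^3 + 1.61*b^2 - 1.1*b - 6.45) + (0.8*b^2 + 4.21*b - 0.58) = -4.27*b^4 + 3.87*b^3 + 2.41*b^2 + 3.11*b - 7.03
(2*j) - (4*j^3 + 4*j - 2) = -4*j^3 - 2*j + 2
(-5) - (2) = -7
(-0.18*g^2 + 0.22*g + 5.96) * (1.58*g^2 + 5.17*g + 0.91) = -0.2844*g^4 - 0.583*g^3 + 10.3904*g^2 + 31.0134*g + 5.4236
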